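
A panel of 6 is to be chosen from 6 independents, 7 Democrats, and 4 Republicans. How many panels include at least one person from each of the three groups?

9996

With no constraint there are C(17,6) = 12376 possible selections.
Selections missing a whole group: no independents → C(11,6) = 462; no Democrats → C(10,6) = 210; no Republicans → C(13,6) = 1716.
Add back selections omitting two groups (i.e. drawn from a single group): C(6,6) + C(7,6) + C(4,6) = 8.
By inclusion–exclusion: 12376 − 2388 + 8 = 9996.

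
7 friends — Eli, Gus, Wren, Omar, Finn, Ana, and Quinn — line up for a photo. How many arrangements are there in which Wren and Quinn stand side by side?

Treat {Wren, Quinn} as a single unit. There are 6 units to order, and the pair itself can be ordered 2 ways.
That gives 2 × 6! = 2 × 720 = 1440.

1440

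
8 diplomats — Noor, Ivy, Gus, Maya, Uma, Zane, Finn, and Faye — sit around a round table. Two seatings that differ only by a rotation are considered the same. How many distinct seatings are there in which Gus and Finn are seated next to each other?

Glue Gus and Finn into a block (2 internal orders). Seating 7 units around a circle gives (6)! arrangements.
So 2 × (6)! = 2 × 720 = 1440.

1440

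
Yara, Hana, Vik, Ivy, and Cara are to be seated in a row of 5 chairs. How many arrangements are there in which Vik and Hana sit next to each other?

48

Glue Vik and Hana into one block (2 internal orders), leaving 4 units to arrange in a row.
So the count is 2·(4)! = 48.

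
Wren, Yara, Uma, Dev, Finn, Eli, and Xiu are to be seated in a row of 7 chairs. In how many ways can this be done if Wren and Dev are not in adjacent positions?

3600

Of the 7! = 5040 arrangements, those with Wren and Dev adjacent number 2 × 6! = 1440 (treat the pair as a block with 2 internal orders).
So 5040 − 1440 = 3600 arrangements keep them apart.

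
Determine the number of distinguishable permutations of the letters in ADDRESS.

1260

ADDRESS has 7 letters with D appearing twice and S appearing twice.
The number of distinct arrangements is 7!/(2!·2!) = 5040/4 = 1260.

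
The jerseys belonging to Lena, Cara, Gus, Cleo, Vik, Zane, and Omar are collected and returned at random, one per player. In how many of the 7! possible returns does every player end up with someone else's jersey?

1854

Count assignments avoiding every fixed point. For any j of the 7 players fixed to their old jersey, the other 7−j can be arranged in (7−j)! ways.
By inclusion–exclusion this is Σ_{j=0}^{7} (−1)^j C(7,j)·(7−j)!.
Computing: 5040 − 5040 + 2520 − 840 + 210 − 42 + 7 − 1 = 1854.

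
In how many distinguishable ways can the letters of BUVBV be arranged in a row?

The 5 letters of BUVBV have repeats: B appearing twice and V appearing twice.
So there are 5! / (2!·2!) = 30 distinguishable arrangements.

30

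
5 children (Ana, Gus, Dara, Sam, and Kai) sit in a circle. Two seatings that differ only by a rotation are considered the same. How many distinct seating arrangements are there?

24

Around a circle, 5 distinct people have 5!/5 = (4)! = 24 rotationally distinct seatings.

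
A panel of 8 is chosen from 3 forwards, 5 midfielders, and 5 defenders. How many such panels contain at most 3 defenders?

881

Split by how many defenders are chosen (0 through 3).
Sum: C(5,0)·C(8,8) + C(5,1)·C(8,7) + C(5,2)·C(8,6) + C(5,3)·C(8,5) = 1 + 40 + 280 + 560 = 881.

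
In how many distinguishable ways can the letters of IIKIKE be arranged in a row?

Letter multiplicities in IIKIKE: E×1, I×3, K×2.
Dividing 6! = 720 by 3!·2! = 12 for the repeated letters gives 60.

60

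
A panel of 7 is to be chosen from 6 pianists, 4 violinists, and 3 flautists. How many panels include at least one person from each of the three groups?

Total 7-person selections from all 13: C(13,7) = 1716.
Selections missing a whole group: no pianists → C(7,7) = 1; no violinists → C(9,7) = 36; no flautists → C(10,7) = 120.
Add back selections omitting two groups (i.e. drawn from a single group): C(6,7) + C(4,7) + C(3,7) = 0.
By inclusion–exclusion: 1716 − 157 + 0 = 1559.

1559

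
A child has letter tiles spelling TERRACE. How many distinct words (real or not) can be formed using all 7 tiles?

Letter multiplicities in TERRACE: A×1, C×1, E×2, R×2, T×1.
The number of distinct arrangements is 7!/(2!·2!) = 5040/4 = 1260.

1260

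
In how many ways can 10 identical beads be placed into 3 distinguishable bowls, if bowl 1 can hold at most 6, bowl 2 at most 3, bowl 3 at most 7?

By stars and bars, unrestricted non-negative solutions to x_1+…+x_3 = 10 number C(10+2,2) = 66.
Subtract solutions that violate a single cap (substitute x_i' = x_i − (cap_i+1)): x_1 ≥ 7 gives C(5,2) = 10; x_2 ≥ 4 gives C(8,2) = 28; x_3 ≥ 8 gives C(4,2) = 6. Together 44.
No two caps can be exceeded simultaneously, so the pair terms are all 0.
By inclusion–exclusion the count is 66 − 44 + 0 = 22.

22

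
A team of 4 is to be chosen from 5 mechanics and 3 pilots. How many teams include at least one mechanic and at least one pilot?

65

Unrestricted: C(8,4) = 70 ways to pick any 4 of the 8.
Subtract selections that omit an entire group: no mechanics → C(3,4) = 0; no pilots → C(5,4) = 5.
Both groups omitted at once is impossible, so 70 − 5 = 65.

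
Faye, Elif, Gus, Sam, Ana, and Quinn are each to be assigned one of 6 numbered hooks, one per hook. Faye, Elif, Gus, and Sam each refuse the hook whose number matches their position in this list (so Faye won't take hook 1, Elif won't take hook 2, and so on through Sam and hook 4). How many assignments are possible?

Let Aᵢ (for 1 ≤ i ≤ 4) be the placements that put person i in their forbidden hook. Any j of these fix j positions, leaving (6−j)! ways to fill the rest, and there are C(4,j) ways to pick which j.
By inclusion–exclusion, the number of valid placements is Σ_{j=0}^{4} (−1)^j C(4,j)·(6−j)!.
Computing: 720 − 480 + 144 − 24 + 2 = 362.

362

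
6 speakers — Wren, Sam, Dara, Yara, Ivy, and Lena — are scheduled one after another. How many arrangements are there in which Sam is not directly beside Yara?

There are 6! = 720 arrangements in all. If Sam and Yara are adjacent, merging them into one block gives 2·(5)! = 240 arrangements.
Complementary counting: 720 − 240 = 480.

480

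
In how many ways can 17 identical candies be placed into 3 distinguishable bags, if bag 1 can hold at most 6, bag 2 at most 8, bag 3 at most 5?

Without the upper bounds there are C(19,2) = 171 ways to split 17 among 3 bags.
Subtract solutions that violate a single cap (substitute x_i' = x_i − (cap_i+1)): x_1 ≥ 7 gives C(12,2) = 66; x_2 ≥ 9 gives C(10,2) = 45; x_3 ≥ 6 gives C(13,2) = 78. Together 189.
Add back pairs where two caps are both exceeded: 3 + 15 + 6 = 24.
By inclusion–exclusion the count is 171 − 189 + 24 = 6.

6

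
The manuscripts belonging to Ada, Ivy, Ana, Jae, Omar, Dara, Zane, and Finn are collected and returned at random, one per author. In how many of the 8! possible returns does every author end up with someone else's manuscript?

This is the derangement count D_8: permutations of 8 items with no fixed point.
By inclusion–exclusion this is Σ_{j=0}^{8} (−1)^j C(8,j)·(8−j)!.
Computing: 40320 − 40320 + 20160 − 6720 + 1680 − 336 + 56 − 8 + 1 = 14833.

14833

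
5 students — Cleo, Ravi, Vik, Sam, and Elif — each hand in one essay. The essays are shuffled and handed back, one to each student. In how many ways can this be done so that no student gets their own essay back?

44

Let Aᵢ be the assignments in which student i gets their own essay. We want the size of the complement of A₁∪…∪A_5.
By inclusion–exclusion this is Σ_{j=0}^{5} (−1)^j C(5,j)·(5−j)!.
Computing: 120 − 120 + 60 − 20 + 5 − 1 = 44.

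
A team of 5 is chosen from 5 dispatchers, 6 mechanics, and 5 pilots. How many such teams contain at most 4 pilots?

4367

Split by how many pilots are chosen (0 through 4).
Sum: C(5,0)·C(11,5) + C(5,1)·C(11,4) + C(5,2)·C(11,3) + C(5,3)·C(11,2) + C(5,4)·C(11,1) = 462 + 1650 + 1650 + 550 + 55 = 4367.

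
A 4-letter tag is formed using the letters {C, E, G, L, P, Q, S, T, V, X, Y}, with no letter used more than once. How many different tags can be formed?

This is a permutation of 4 out of 11: P(11,4) = 11!/7!.
11 × 10 × 9 × 8 = 7920.

7920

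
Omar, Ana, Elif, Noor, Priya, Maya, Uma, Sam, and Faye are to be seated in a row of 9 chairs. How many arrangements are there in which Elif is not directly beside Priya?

282240

There are 9! = 362880 arrangements in all. If Elif and Priya are adjacent, merging them into one block gives 2·(8)! = 80640 arrangements.
Complementary counting: 362880 − 80640 = 282240.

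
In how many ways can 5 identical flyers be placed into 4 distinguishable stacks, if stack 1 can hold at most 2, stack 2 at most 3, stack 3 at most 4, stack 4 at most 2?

31

Without the upper bounds there are C(8,3) = 56 ways to split 5 among 4 stacks.
Subtract solutions that violate a single cap (substitute x_i' = x_i − (cap_i+1)): x_1 ≥ 3 gives C(5,3) = 10; x_2 ≥ 4 gives C(4,3) = 4; x_3 ≥ 5 gives C(3,3) = 1; x_4 ≥ 3 gives C(5,3) = 10. Together 25.
No two caps can be exceeded simultaneously, so the pair terms are all 0.
By inclusion–exclusion the count is 56 − 25 + 0 = 31.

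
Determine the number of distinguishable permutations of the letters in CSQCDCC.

210

The 7 letters of CSQCDCC have repeats: C appearing 4 times.
The number of distinct arrangements is 7!/(4!) = 5040/24 = 210.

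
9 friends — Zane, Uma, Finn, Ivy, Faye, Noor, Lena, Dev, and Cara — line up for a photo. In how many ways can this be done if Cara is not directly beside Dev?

282240

There are 9! = 362880 arrangements in all. If Cara and Dev are adjacent, merging them into one block gives 2·(8)! = 80640 arrangements.
So 362880 − 80640 = 282240 arrangements keep them apart.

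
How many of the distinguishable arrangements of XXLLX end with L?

With the last slot taken by L, it remains to arrange the other 4 letters (XXLX).
Those 4 letters have X appearing 3 times, giving (4)!/(3!) = 4.

4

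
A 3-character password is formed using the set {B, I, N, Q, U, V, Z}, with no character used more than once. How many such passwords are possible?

210

Choose and order 3 of the 7 symbols: the first character has 7 options, the next 6, then 5.
That product is 7 × 6 × 5 = 210.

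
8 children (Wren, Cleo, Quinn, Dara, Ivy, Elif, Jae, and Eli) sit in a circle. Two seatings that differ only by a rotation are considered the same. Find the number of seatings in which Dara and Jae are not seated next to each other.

3600

Without the restriction there are (7)! = 5040 seatings.
Seatings with Dara beside Jae: treat them as a block with 2 internal orders, giving 2 × (6)! = 1440.
Subtracting, 5040 − 1440 = 3600.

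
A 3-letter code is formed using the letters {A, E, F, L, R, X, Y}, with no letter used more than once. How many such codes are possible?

Choose and order 3 of the 7 symbols: the first letter has 7 options, the next 6, then 5.
That product is 7 × 6 × 5 = 210.

210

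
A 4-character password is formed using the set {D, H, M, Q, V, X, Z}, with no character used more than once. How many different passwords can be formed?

840

Choose and order 4 of the 7 symbols: the first character has 7 options, the next 6, then 5, 4.
That product is 7 × 6 × 5 × 4 = 840.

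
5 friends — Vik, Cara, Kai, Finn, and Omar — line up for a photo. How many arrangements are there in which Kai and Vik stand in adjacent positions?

Glue Kai and Vik into one block (2 internal orders), leaving 4 units to arrange in a row.
That gives 2 × 4! = 2 × 24 = 48.

48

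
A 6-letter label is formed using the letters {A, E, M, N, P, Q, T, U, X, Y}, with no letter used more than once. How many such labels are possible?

With no repetition, fill the 6 letters in order: 10 choices, then 9, down to 5.
10 × 9 × 8 × 7 × 6 × 5 = 151200.

151200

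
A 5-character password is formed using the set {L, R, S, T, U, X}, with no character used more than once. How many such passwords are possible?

720

Choose and order 5 of the 6 symbols: the first character has 6 options, the next 5, and so on down to 2.
6 × 5 × 4 × 3 × 2 = 720.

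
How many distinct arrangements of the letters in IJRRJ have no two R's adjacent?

18

There are 5!/(2!·2!) = 30 arrangements of IJRRJ in total.
If the two R's are adjacent, glue them into one block, leaving 4 items to arrange: (4)!/(2!) = 12 ways.
Hence 30 − 12 = 18.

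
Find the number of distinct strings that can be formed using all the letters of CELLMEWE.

3360

Letter multiplicities in CELLMEWE: C×1, E×3, L×2, M×1, W×1.
So there are 8! / (3!·2!) = 3360 distinguishable arrangements.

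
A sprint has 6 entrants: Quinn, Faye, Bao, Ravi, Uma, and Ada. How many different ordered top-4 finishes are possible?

There are 6 choices for 1st place, 5 for 2nd, and so on down to 3 for position 4.
That gives 6 × 5 × 4 × 3 = 360.

360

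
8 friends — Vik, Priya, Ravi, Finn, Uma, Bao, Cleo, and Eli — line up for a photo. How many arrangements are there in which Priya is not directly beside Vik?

30240

Of the 8! = 40320 arrangements, those with Priya and Vik adjacent number 2 × 7! = 10080 (treat the pair as a block with 2 internal orders).
Complementary counting: 40320 − 10080 = 30240.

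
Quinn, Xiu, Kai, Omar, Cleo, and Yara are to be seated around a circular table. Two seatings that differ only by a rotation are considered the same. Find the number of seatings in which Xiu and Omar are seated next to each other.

Glue Xiu and Omar into a block (2 internal orders). Seating 5 units around a circle gives (4)! arrangements.
So 2 × (4)! = 2 × 24 = 48.

48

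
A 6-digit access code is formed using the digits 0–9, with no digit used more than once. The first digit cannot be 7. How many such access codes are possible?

The first digit has 10−1 = 9 choices (anything except 7).
The remaining 5 digits are filled from the other 9 symbols without repetition: 9 × 8 × 7 × 6 × 5 = 15120.
Total: 9 × 15120 = 136080.

136080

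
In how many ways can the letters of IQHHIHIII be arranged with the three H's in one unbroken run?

42

Treat the 3 copies of H as a single block. The multiset to arrange is then {HHH, I, I, I, I, I, Q}, 7 items in all.
That gives (7)!/(5!) = 42 arrangements.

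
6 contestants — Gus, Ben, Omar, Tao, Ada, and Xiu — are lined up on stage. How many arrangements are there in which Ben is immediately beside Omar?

Glue Ben and Omar into one block (2 internal orders), leaving 5 units to arrange in a row.
That gives 2 × 5! = 2 × 120 = 240.

240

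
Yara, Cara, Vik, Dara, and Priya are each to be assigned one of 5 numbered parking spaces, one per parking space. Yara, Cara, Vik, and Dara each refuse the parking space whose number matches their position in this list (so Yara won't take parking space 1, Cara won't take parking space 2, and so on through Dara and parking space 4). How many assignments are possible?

Let Aᵢ (for 1 ≤ i ≤ 4) be the placements that put person i in their forbidden parking space. Any j of these fix j positions, leaving (5−j)! ways to fill the rest, and there are C(4,j) ways to pick which j.
By inclusion–exclusion, the number of valid placements is Σ_{j=0}^{4} (−1)^j C(4,j)·(5−j)!.
Computing: 120 − 96 + 36 − 8 + 1 = 53.

53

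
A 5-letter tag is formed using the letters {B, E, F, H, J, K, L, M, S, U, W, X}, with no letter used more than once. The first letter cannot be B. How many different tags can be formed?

87120

The first letter has 12−1 = 11 choices (anything except B).
The remaining 4 letters are filled from the other 11 symbols without repetition: 11 × 10 × 9 × 8 = 7920.
Total: 11 × 7920 = 87120.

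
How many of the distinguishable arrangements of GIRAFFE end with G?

With the last slot taken by G, it remains to arrange the other 6 letters (IRAFFE).
Those 6 letters have F appearing twice, giving (6)!/(2!) = 360.

360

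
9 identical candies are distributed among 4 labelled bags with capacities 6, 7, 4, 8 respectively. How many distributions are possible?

170

By stars and bars, unrestricted non-negative solutions to x_1+…+x_4 = 9 number C(9+3,3) = 220.
Subtract solutions that violate a single cap (substitute x_i' = x_i − (cap_i+1)): x_1 ≥ 7 gives C(5,3) = 10; x_2 ≥ 8 gives C(4,3) = 4; x_3 ≥ 5 gives C(7,3) = 35; x_4 ≥ 9 gives C(3,3) = 1. Together 50.
No two caps can be exceeded simultaneously, so the pair terms are all 0.
By inclusion–exclusion the count is 220 − 50 + 0 = 170.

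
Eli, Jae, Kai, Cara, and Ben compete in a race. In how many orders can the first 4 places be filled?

120

There are 5 choices for 1st place, 4 for 2nd, and so on down to 2 for position 4.
That gives 5 × 4 × 3 × 2 = 120.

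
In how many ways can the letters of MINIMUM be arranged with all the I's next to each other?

Treat the 2 copies of I as a single block. The multiset to arrange is then {II, M, M, M, N, U}, 6 items in all.
That gives (6)!/(3!) = 120 arrangements.

120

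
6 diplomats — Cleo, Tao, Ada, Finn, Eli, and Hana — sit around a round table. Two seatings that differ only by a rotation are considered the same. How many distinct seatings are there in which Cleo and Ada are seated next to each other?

48

Glue Cleo and Ada into a block (2 internal orders). Seating 5 units around a circle gives (4)! arrangements.
So 2 × (4)! = 2 × 24 = 48.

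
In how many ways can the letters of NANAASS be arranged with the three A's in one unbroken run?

30

Treat the 3 copies of A as a single block. The multiset to arrange is then {AAA, N, N, S, S}, 5 items in all.
That gives (5)!/(2!·2!) = 30 arrangements.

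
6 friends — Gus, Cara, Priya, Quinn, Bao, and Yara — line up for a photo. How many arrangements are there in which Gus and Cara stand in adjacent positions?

240

Treat {Gus, Cara} as a single unit. There are 5 units to order, and the pair itself can be ordered 2 ways.
That gives 2 × 5! = 2 × 120 = 240.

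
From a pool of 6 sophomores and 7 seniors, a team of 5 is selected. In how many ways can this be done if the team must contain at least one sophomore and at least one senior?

With no constraint there are C(13,5) = 1287 possible selections.
Subtract selections that omit an entire group: no sophomores → C(7,5) = 21; no seniors → C(6,5) = 6.
Both groups omitted at once is impossible, so 1287 − 27 = 1260.

1260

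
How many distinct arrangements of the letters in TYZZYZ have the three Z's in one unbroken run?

12

Treat the 3 copies of Z as a single block. The multiset to arrange is then {ZZZ, T, Y, Y}, 4 items in all.
That gives (4)!/(2!) = 12 arrangements.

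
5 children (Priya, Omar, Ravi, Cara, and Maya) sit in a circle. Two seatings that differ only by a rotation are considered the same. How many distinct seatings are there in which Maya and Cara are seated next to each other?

Glue Maya and Cara into a block (2 internal orders). Seating 4 units around a circle gives (3)! arrangements.
So 2 × (3)! = 2 × 6 = 12.

12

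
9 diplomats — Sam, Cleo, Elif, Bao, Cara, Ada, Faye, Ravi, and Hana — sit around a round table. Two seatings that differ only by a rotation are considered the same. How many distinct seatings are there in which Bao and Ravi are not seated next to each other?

30240

Without the restriction there are (8)! = 40320 seatings.
Seatings with Bao beside Ravi: treat them as a block with 2 internal orders, giving 2 × (7)! = 10080.
Subtracting, 40320 − 10080 = 30240.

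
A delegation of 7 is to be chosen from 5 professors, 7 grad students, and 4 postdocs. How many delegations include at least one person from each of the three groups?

Total 7-person selections from all 16: C(16,7) = 11440.
Subtract selections that omit an entire group: no professors → C(11,7) = 330; no grad students → C(9,7) = 36; no postdocs → C(12,7) = 792.
Add back selections omitting two groups (i.e. drawn from a single group): C(5,7) + C(7,7) + C(4,7) = 1.
By inclusion–exclusion: 11440 − 1158 + 1 = 10283.

10283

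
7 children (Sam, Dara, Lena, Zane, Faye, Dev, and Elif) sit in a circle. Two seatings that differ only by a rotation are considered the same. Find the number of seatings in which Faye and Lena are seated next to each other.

Treat {Faye, Lena} as one unit (2 internal orders) and seat the resulting 6 units around the table: (5)! circular arrangements.
So 2 × (5)! = 2 × 120 = 240.

240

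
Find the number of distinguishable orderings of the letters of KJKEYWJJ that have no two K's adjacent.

There are 8!/(3!·2!) = 3360 arrangements of KJKEYWJJ in total.
If the two K's are adjacent, glue them into one block, leaving 7 items to arrange: (7)!/(3!) = 840 ways.
Subtracting, 3360 − 840 = 2520 arrangements keep the K's apart.

2520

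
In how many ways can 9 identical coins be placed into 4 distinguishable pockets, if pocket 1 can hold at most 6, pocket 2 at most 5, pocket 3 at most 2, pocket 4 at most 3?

Ignoring the caps, the number of non-negative solutions to x_1+…+x_4 = 9 is C(12,3) = 220.
Subtract solutions that violate a single cap (substitute x_i' = x_i − (cap_i+1)): x_1 ≥ 7 gives C(5,3) = 10; x_2 ≥ 6 gives C(6,3) = 20; x_3 ≥ 3 gives C(9,3) = 84; x_4 ≥ 4 gives C(8,3) = 56. Together 170.
Add back pairs where two caps are both exceeded: 0 + 0 + 0 + 1 + 0 + 10 = 11.
By inclusion–exclusion the count is 220 − 170 + 11 = 61.

61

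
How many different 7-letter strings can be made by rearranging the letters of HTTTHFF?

The 7 letters of HTTTHFF have repeats: F appearing twice, H appearing twice, and T appearing 3 times.
Dividing 7! = 5040 by 3!·2!·2! = 24 for the repeated letters gives 210.

210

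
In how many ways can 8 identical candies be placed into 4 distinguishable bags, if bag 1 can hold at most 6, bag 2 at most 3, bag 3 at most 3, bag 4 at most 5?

82

By stars and bars, unrestricted non-negative solutions to x_1+…+x_4 = 8 number C(8+3,3) = 165.
Subtract solutions that violate a single cap (substitute x_i' = x_i − (cap_i+1)): x_1 ≥ 7 gives C(4,3) = 4; x_2 ≥ 4 gives C(7,3) = 35; x_3 ≥ 4 gives C(7,3) = 35; x_4 ≥ 6 gives C(5,3) = 10. Together 84.
Add back pairs where two caps are both exceeded: 0 + 0 + 0 + 1 + 0 + 0 = 1.
By inclusion–exclusion the count is 165 − 84 + 1 = 82.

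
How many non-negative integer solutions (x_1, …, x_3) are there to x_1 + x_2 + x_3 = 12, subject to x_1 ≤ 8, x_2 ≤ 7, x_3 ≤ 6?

45

Without the upper bounds there are C(14,2) = 91 ways to split 12 among 3 variables.
Subtract solutions that violate a single cap (substitute x_i' = x_i − (cap_i+1)): x_1 ≥ 9 gives C(5,2) = 10; x_2 ≥ 8 gives C(6,2) = 15; x_3 ≥ 7 gives C(7,2) = 21. Together 46.
No two caps can be exceeded simultaneously, so the pair terms are all 0.
By inclusion–exclusion the count is 91 − 46 + 0 = 45.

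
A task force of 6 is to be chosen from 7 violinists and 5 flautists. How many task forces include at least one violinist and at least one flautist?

Total 6-person selections from all 12: C(12,6) = 924.
Selections missing a whole group: no violinists → C(5,6) = 0; no flautists → C(7,6) = 7.
Both groups omitted at once is impossible, so 924 − 7 = 917.

917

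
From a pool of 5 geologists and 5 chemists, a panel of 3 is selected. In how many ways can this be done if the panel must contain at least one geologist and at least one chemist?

100

With no constraint there are C(10,3) = 120 possible selections.
Subtract selections that omit an entire group: no geologists → C(5,3) = 10; no chemists → C(5,3) = 10.
Both groups omitted at once is impossible, so 120 − 20 = 100.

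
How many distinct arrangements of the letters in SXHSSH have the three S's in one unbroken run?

Treat the 3 copies of S as a single block. The multiset to arrange is then {SSS, H, H, X}, 4 items in all.
That gives (4)!/(2!) = 12 arrangements.

12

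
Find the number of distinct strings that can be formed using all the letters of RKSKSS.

Letter multiplicities in RKSKSS: K×2, R×1, S×3.
So there are 6! / (3!·2!) = 60 distinguishable arrangements.

60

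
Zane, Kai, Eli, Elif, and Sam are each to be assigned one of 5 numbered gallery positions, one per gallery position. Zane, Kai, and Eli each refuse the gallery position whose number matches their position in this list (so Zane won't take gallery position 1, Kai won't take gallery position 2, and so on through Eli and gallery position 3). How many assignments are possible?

Let Aᵢ (for i ∈ {1, 2, 3}) be the placements that put person i in their forbidden gallery position. Any j of these fix j positions, leaving (5−j)! ways to fill the rest, and there are C(3,j) ways to pick which j.
By inclusion–exclusion, the number of valid placements is Σ_{j=0}^{3} (−1)^j C(3,j)·(5−j)!.
Computing: 120 − 72 + 18 − 2 = 64.

64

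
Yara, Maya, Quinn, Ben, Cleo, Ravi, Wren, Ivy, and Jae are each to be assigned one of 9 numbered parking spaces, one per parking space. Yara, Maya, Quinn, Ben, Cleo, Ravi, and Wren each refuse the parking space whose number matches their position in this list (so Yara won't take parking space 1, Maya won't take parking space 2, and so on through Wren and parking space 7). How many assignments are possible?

Let Aᵢ (for 1 ≤ i ≤ 7) be the placements that put person i in their forbidden parking space. Any j of these fix j positions, leaving (9−j)! ways to fill the rest, and there are C(7,j) ways to pick which j.
By inclusion–exclusion, the number of valid placements is Σ_{j=0}^{7} (−1)^j C(7,j)·(9−j)!.
Computing: 362880 − 282240 + 105840 − 25200 + 4200 − 504 + 42 − 2 = 165016.

165016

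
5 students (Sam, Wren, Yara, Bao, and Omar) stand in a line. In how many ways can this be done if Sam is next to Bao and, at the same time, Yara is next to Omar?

24

Treat {Sam,Bao} as one block (2 orders) and {Yara,Omar} as another (2 orders).
That leaves 3 units to arrange: 2 × 2 × 3! = 4 × 6 = 24.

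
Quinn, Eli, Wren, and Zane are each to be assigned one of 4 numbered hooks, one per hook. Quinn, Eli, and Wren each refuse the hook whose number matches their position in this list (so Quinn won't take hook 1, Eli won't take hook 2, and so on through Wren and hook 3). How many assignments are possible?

Let Aᵢ (for i ∈ {1, 2, 3}) be the placements that put person i in their forbidden hook. Any j of these fix j positions, leaving (4−j)! ways to fill the rest, and there are C(3,j) ways to pick which j.
By inclusion–exclusion, the number of valid placements is Σ_{j=0}^{3} (−1)^j C(3,j)·(4−j)!.
Computing: 24 − 18 + 6 − 1 = 11.

11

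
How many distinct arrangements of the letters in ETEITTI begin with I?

Fix I in the first position and arrange the remaining 6 letters.
Those 6 letters have E appearing twice and T appearing 3 times, giving (6)!/(3!·2!) = 60.

60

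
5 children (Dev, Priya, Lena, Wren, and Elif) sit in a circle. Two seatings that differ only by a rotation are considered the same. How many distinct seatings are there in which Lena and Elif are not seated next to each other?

All circular seatings of 5 people number (4)! = 24.
Seatings with Lena beside Elif: treat them as a block with 2 internal orders, giving 2 × (3)! = 12.
Subtracting, 24 − 12 = 12.

12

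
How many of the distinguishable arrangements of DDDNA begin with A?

Fix A in the first position and arrange the remaining 4 letters.
Those 4 letters have D appearing 3 times, giving (4)!/(3!) = 4.

4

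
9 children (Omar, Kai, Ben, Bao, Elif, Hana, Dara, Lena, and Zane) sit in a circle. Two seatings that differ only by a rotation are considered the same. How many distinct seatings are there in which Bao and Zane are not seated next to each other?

30240

All circular seatings of 9 people number (8)! = 40320.
Seatings with Bao beside Zane: treat them as a block with 2 internal orders, giving 2 × (7)! = 10080.
Subtracting, 40320 − 10080 = 30240.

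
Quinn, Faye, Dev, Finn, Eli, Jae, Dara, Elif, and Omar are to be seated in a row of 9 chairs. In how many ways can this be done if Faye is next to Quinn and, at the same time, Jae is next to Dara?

20160

Treat {Faye,Quinn} as one block (2 orders) and {Jae,Dara} as another (2 orders).
That leaves 7 units to arrange: 2 × 2 × 7! = 4 × 5040 = 20160.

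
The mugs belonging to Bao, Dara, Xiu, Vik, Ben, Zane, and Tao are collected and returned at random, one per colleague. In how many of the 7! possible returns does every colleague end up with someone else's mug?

Count assignments avoiding every fixed point. For any j of the 7 colleagues fixed to their own mug, the other 7−j can be arranged in (7−j)! ways.
By inclusion–exclusion this is Σ_{j=0}^{7} (−1)^j C(7,j)·(7−j)!.
Computing: 5040 − 5040 + 2520 − 840 + 210 − 42 + 7 − 1 = 1854.

1854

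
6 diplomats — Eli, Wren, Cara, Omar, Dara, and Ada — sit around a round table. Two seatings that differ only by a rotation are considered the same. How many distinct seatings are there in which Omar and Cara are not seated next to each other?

72

Without the restriction there are (5)! = 120 seatings.
Seatings with Omar beside Cara: treat them as a block with 2 internal orders, giving 2 × (4)! = 48.
Subtracting, 120 − 48 = 72.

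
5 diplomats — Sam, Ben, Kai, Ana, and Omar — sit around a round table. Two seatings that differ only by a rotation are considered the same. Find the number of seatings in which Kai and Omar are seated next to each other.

Glue Kai and Omar into a block (2 internal orders). Seating 4 units around a circle gives (3)! arrangements.
So 2 × (3)! = 2 × 6 = 12.

12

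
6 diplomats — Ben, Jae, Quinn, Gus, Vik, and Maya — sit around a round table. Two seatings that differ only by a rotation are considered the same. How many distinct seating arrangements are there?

Seat Ben anywhere (absorbing the rotational symmetry), then permute the other 5: (5)! = 120.

120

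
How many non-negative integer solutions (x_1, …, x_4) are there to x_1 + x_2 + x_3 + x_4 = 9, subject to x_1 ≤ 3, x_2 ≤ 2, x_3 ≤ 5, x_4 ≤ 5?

52

By stars and bars, unrestricted non-negative solutions to x_1+…+x_4 = 9 number C(9+3,3) = 220.
Subtract solutions that violate a single cap (substitute x_i' = x_i − (cap_i+1)): x_1 ≥ 4 gives C(8,3) = 56; x_2 ≥ 3 gives C(9,3) = 84; x_3 ≥ 6 gives C(6,3) = 20; x_4 ≥ 6 gives C(6,3) = 20. Together 180.
Add back pairs where two caps are both exceeded: 10 + 0 + 0 + 1 + 1 + 0 = 12.
By inclusion–exclusion the count is 220 − 180 + 12 = 52.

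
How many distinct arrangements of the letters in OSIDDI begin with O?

Fix O in the first position and arrange the remaining 5 letters.
Those 5 letters have D appearing twice and I appearing twice, giving (5)!/(2!·2!) = 30.

30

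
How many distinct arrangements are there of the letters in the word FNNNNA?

30

Letter multiplicities in FNNNNA: A×1, F×1, N×4.
So there are 6! / (4!) = 30 distinguishable arrangements.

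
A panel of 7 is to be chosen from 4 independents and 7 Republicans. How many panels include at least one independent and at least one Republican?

Unrestricted: C(11,7) = 330 ways to pick any 7 of the 11.
Selections missing a whole group: no independents → C(7,7) = 1; no Republicans → C(4,7) = 0.
Both groups omitted at once is impossible, so 330 − 1 = 329.

329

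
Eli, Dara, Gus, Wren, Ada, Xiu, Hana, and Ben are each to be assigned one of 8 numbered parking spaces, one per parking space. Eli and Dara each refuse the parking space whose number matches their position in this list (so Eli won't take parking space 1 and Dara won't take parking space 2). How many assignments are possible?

30960

Let Aᵢ (for i ∈ {1, 2}) be the placements that put person i in their forbidden parking space. Any j of these fix j positions, leaving (8−j)! ways to fill the rest, and there are C(2,j) ways to pick which j.
By inclusion–exclusion, the number of valid placements is Σ_{j=0}^{2} (−1)^j C(2,j)·(8−j)!.
Computing: 40320 − 10080 + 720 = 30960.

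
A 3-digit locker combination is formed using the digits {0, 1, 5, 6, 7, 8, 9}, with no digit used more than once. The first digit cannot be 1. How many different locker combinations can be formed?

The first digit has 7−1 = 6 choices (anything except 1).
The remaining 2 digits are filled from the other 6 symbols without repetition: 6 × 5 = 30.
Total: 6 × 30 = 180.

180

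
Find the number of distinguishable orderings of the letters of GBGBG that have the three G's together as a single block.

Treat the 3 copies of G as a single block. The multiset to arrange is then {GGG, B, B}, 3 items in all.
That gives (3)!/(2!) = 3 arrangements.

3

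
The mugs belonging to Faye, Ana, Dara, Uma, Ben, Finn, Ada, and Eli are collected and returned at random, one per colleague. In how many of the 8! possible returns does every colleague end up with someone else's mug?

Count assignments avoiding every fixed point. For any j of the 8 colleagues fixed to their own mug, the other 8−j can be arranged in (8−j)! ways.
By inclusion–exclusion this is Σ_{j=0}^{8} (−1)^j C(8,j)·(8−j)!.
Computing: 40320 − 40320 + 20160 − 6720 + 1680 − 336 + 56 − 8 + 1 = 14833.

14833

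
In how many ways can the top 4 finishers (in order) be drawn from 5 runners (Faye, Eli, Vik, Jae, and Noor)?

There are 5 choices for 1st place, 4 for 2nd, and so on down to 2 for position 4.
That gives 5 × 4 × 3 × 2 = 120.

120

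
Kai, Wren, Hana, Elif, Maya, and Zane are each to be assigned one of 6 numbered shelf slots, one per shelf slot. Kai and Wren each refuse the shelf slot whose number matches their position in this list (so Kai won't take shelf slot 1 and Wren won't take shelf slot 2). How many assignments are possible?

504

Let Aᵢ (for i ∈ {1, 2}) be the placements that put person i in their forbidden shelf slot. Any j of these fix j positions, leaving (6−j)! ways to fill the rest, and there are C(2,j) ways to pick which j.
By inclusion–exclusion, the number of valid placements is Σ_{j=0}^{2} (−1)^j C(2,j)·(6−j)!.
Computing: 720 − 240 + 24 = 504.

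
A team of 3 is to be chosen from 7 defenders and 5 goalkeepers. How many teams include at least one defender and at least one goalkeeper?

Total 3-person selections from all 12: C(12,3) = 220.
Subtract selections that omit an entire group: no defenders → C(5,3) = 10; no goalkeepers → C(7,3) = 35.
Both groups omitted at once is impossible, so 220 − 45 = 175.

175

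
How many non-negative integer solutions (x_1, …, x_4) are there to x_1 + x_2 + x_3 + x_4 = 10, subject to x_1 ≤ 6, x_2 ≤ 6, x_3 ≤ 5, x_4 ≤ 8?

207

Without the upper bounds there are C(13,3) = 286 ways to split 10 among 4 variables.
Subtract solutions that violate a single cap (substitute x_i' = x_i − (cap_i+1)): x_1 ≥ 7 gives C(6,3) = 20; x_2 ≥ 7 gives C(6,3) = 20; x_3 ≥ 6 gives C(7,3) = 35; x_4 ≥ 9 gives C(4,3) = 4. Together 79.
No two caps can be exceeded simultaneously, so the pair terms are all 0.
By inclusion–exclusion the count is 286 − 79 + 0 = 207.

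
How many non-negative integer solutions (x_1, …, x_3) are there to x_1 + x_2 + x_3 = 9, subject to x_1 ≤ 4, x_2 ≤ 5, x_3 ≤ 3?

10

Ignoring the caps, the number of non-negative solutions to x_1+…+x_3 = 9 is C(11,2) = 55.
Subtract solutions that violate a single cap (substitute x_i' = x_i − (cap_i+1)): x_1 ≥ 5 gives C(6,2) = 15; x_2 ≥ 6 gives C(5,2) = 10; x_3 ≥ 4 gives C(7,2) = 21. Together 46.
Add back pairs where two caps are both exceeded: 0 + 1 + 0 = 1.
By inclusion–exclusion the count is 55 − 46 + 1 = 10.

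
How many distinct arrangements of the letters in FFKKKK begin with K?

Fix K in the first position and arrange the remaining 5 letters.
Those 5 letters have F appearing twice and K appearing 3 times, giving (5)!/(3!·2!) = 10.

10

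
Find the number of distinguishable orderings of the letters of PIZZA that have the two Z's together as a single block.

24

Treat the 2 copies of Z as a single block. The multiset to arrange is then {ZZ, A, I, P}, 4 items in all.
All 4 items are distinct, so there are (4)! = 24 arrangements.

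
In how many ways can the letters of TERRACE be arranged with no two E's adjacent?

900

Total arrangements of TERRACE: 7!/(2!·2!) = 1260.
If the two E's are adjacent, glue them into one block, leaving 6 items to arrange: (6)!/(2!) = 360 ways.
Hence 1260 − 360 = 900.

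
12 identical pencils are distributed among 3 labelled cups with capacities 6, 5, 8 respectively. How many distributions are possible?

Without the upper bounds there are C(14,2) = 91 ways to split 12 among 3 cups.
Subtract solutions that violate a single cap (substitute x_i' = x_i − (cap_i+1)): x_1 ≥ 7 gives C(7,2) = 21; x_2 ≥ 6 gives C(8,2) = 28; x_3 ≥ 9 gives C(5,2) = 10. Together 59.
No two caps can be exceeded simultaneously, so the pair terms are all 0.
By inclusion–exclusion the count is 91 − 59 + 0 = 32.

32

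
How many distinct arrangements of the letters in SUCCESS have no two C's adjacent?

300

There are 7!/(3!·2!) = 420 arrangements of SUCCESS in total.
If the two C's are adjacent, glue them into one block, leaving 6 items to arrange: (6)!/(3!) = 120 ways.
Hence 420 − 120 = 300.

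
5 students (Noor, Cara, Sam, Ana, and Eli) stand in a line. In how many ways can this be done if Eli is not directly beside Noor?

Of the 5! = 120 arrangements, those with Eli and Noor adjacent number 2 × 4! = 48 (treat the pair as a block with 2 internal orders).
Complementary counting: 120 − 48 = 72.

72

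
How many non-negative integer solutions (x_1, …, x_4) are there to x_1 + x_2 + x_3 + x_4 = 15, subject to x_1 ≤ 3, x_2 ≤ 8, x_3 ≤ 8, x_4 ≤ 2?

Ignoring the caps, the number of non-negative solutions to x_1+…+x_4 = 15 is C(18,3) = 816.
Subtract solutions that violate a single cap (substitute x_i' = x_i − (cap_i+1)): x_1 ≥ 4 gives C(14,3) = 364; x_2 ≥ 9 gives C(9,3) = 84; x_3 ≥ 9 gives C(9,3) = 84; x_4 ≥ 3 gives C(15,3) = 455. Together 987.
Add back pairs where two caps are both exceeded: 10 + 10 + 165 + 0 + 20 + 20 = 225.
By inclusion–exclusion the count is 816 − 987 + 225 = 54.

54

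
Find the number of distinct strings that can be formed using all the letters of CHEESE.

Letter multiplicities in CHEESE: C×1, E×3, H×1, S×1.
The number of distinct arrangements is 6!/(3!) = 720/6 = 120.

120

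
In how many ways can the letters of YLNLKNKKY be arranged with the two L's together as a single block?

1680

Treat the 2 copies of L as a single block. The multiset to arrange is then {LL, K, K, K, N, N, Y, Y}, 8 items in all.
That gives (8)!/(3!·2!·2!) = 1680 arrangements.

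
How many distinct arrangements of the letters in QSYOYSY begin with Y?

180

With the first slot taken by Y, it remains to arrange the other 6 letters (QSOYSY).
Those 6 letters have S appearing twice and Y appearing twice, giving (6)!/(2!·2!) = 180.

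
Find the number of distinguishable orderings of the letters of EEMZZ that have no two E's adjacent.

18

There are 5!/(2!·2!) = 30 arrangements of EEMZZ in total.
If the two E's are adjacent, glue them into one block, leaving 4 items to arrange: (4)!/(2!) = 12 ways.
Subtracting, 30 − 12 = 18 arrangements keep the E's apart.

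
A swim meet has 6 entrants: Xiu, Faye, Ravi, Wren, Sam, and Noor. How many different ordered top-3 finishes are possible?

There are 6 choices for 1st place, 5 for 2nd, and 4 for 3rd.
That gives 6 × 5 × 4 = 120.

120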